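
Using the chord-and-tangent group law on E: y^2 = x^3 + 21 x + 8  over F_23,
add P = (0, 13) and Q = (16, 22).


P != Q, so use the chord formula.
s = (y2 - y1) / (x2 - x1) = (9) / (16) mod 23 = 2
x3 = s^2 - x1 - x2 mod 23 = 2^2 - 0 - 16 = 11
y3 = s (x1 - x3) - y1 mod 23 = 2 * (0 - 11) - 13 = 11

P + Q = (11, 11)


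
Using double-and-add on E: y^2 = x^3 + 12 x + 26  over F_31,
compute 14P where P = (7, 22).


k = 14 = 1110_2 (binary, LSB first: 0111)
Double-and-add from P = (7, 22):
  bit 0 = 0: acc unchanged = O
  bit 1 = 1: acc = O + (27, 10) = (27, 10)
  bit 2 = 1: acc = (27, 10) + (17, 20) = (19, 13)
  bit 3 = 1: acc = (19, 13) + (5, 5) = (1, 15)

14P = (1, 15)


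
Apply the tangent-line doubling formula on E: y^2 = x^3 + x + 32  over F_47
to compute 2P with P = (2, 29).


Doubling: s = (3 x1^2 + a) / (2 y1)
s = (3*2^2 + 1) / (2*29) mod 47 = 14
x3 = s^2 - 2 x1 mod 47 = 14^2 - 2*2 = 4
y3 = s (x1 - x3) - y1 mod 47 = 14 * (2 - 4) - 29 = 37

2P = (4, 37)


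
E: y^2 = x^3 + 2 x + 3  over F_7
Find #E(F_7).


For each x in F_7, count y with y^2 = x^3 + 2 x + 3 mod 7:
  x = 2: RHS = 1, y in [1, 6]  -> 2 point(s)
  x = 3: RHS = 1, y in [1, 6]  -> 2 point(s)
  x = 6: RHS = 0, y in [0]  -> 1 point(s)
Affine points: 5. Add the point at infinity: total = 6.

#E(F_7) = 6


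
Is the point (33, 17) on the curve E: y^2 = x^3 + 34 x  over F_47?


Check whether y^2 = x^3 + 34 x + 0 (mod 47) for (x, y) = (33, 17).
LHS: y^2 = 17^2 mod 47 = 7
RHS: x^3 + 34 x + 0 = 33^3 + 34*33 + 0 mod 47 = 23
LHS != RHS

No, not on the curve


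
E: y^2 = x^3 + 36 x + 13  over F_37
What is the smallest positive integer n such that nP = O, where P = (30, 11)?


Compute successive multiples of P until we hit O:
  1P = (30, 11)
  2P = (3, 0)
  3P = (30, 26)
  4P = O

ord(P) = 4


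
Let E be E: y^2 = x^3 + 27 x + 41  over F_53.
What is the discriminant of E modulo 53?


4 a^3 + 27 b^2 = 4*27^3 + 27*41^2 = 78732 + 45387 = 124119
Delta = -16 * (124119) = -1985904
Delta mod 53 = 6

Delta = 6 (mod 53)


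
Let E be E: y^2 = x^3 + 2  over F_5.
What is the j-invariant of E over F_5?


Delta = -16(4 a^3 + 27 b^2) mod 5 = 2
-1728 * (4 a)^3 = -1728 * (4*0)^3 mod 5 = 0
j = 0 * 2^(-1) mod 5 = 0

j = 0 (mod 5)


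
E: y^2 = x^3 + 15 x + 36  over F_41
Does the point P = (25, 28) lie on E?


Check whether y^2 = x^3 + 15 x + 36 (mod 41) for (x, y) = (25, 28).
LHS: y^2 = 28^2 mod 41 = 5
RHS: x^3 + 15 x + 36 = 25^3 + 15*25 + 36 mod 41 = 5
LHS = RHS

Yes, on the curve


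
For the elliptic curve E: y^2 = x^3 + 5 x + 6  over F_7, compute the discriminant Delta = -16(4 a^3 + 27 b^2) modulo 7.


4 a^3 + 27 b^2 = 4*5^3 + 27*6^2 = 500 + 972 = 1472
Delta = -16 * (1472) = -23552
Delta mod 7 = 3

Delta = 3 (mod 7)


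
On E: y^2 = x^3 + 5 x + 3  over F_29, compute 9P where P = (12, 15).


k = 9 = 1001_2 (binary, LSB first: 1001)
Double-and-add from P = (12, 15):
  bit 0 = 1: acc = O + (12, 15) = (12, 15)
  bit 1 = 0: acc unchanged = (12, 15)
  bit 2 = 0: acc unchanged = (12, 15)
  bit 3 = 1: acc = (12, 15) + (8, 27) = (18, 3)

9P = (18, 3)


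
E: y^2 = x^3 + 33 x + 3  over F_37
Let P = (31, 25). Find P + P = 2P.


Doubling: s = (3 x1^2 + a) / (2 y1)
s = (3*31^2 + 33) / (2*25) mod 37 = 8
x3 = s^2 - 2 x1 mod 37 = 8^2 - 2*31 = 2
y3 = s (x1 - x3) - y1 mod 37 = 8 * (31 - 2) - 25 = 22

2P = (2, 22)


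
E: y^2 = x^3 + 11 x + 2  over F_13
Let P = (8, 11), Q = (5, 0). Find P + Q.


P != Q, so use the chord formula.
s = (y2 - y1) / (x2 - x1) = (2) / (10) mod 13 = 8
x3 = s^2 - x1 - x2 mod 13 = 8^2 - 8 - 5 = 12
y3 = s (x1 - x3) - y1 mod 13 = 8 * (8 - 12) - 11 = 9

P + Q = (12, 9)


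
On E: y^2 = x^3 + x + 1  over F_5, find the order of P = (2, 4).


Compute successive multiples of P until we hit O:
  1P = (2, 4)
  2P = (2, 1)
  3P = O

ord(P) = 3


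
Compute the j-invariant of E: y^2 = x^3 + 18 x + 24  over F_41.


Delta = -16(4 a^3 + 27 b^2) mod 41 = 13
-1728 * (4 a)^3 = -1728 * (4*18)^3 mod 41 = 14
j = 14 * 13^(-1) mod 41 = 20

j = 20 (mod 41)


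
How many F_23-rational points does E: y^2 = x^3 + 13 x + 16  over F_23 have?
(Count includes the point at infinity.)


For each x in F_23, count y with y^2 = x^3 + 13 x + 16 mod 23:
  x = 0: RHS = 16, y in [4, 19]  -> 2 point(s)
  x = 2: RHS = 4, y in [2, 21]  -> 2 point(s)
  x = 3: RHS = 13, y in [6, 17]  -> 2 point(s)
  x = 7: RHS = 13, y in [6, 17]  -> 2 point(s)
  x = 11: RHS = 18, y in [8, 15]  -> 2 point(s)
  x = 13: RHS = 13, y in [6, 17]  -> 2 point(s)
  x = 22: RHS = 2, y in [5, 18]  -> 2 point(s)
Affine points: 14. Add the point at infinity: total = 15.

#E(F_23) = 15


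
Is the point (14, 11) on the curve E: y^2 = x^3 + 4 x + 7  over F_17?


Check whether y^2 = x^3 + 4 x + 7 (mod 17) for (x, y) = (14, 11).
LHS: y^2 = 11^2 mod 17 = 2
RHS: x^3 + 4 x + 7 = 14^3 + 4*14 + 7 mod 17 = 2
LHS = RHS

Yes, on the curve


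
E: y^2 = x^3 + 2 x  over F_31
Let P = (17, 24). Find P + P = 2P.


Doubling: s = (3 x1^2 + a) / (2 y1)
s = (3*17^2 + 2) / (2*24) mod 31 = 11
x3 = s^2 - 2 x1 mod 31 = 11^2 - 2*17 = 25
y3 = s (x1 - x3) - y1 mod 31 = 11 * (17 - 25) - 24 = 12

2P = (25, 12)


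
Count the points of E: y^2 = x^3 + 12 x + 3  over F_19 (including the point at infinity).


For each x in F_19, count y with y^2 = x^3 + 12 x + 3 mod 19:
  x = 1: RHS = 16, y in [4, 15]  -> 2 point(s)
  x = 2: RHS = 16, y in [4, 15]  -> 2 point(s)
  x = 3: RHS = 9, y in [3, 16]  -> 2 point(s)
  x = 4: RHS = 1, y in [1, 18]  -> 2 point(s)
  x = 5: RHS = 17, y in [6, 13]  -> 2 point(s)
  x = 6: RHS = 6, y in [5, 14]  -> 2 point(s)
  x = 9: RHS = 4, y in [2, 17]  -> 2 point(s)
  x = 13: RHS = 0, y in [0]  -> 1 point(s)
  x = 15: RHS = 5, y in [9, 10]  -> 2 point(s)
  x = 16: RHS = 16, y in [4, 15]  -> 2 point(s)
  x = 17: RHS = 9, y in [3, 16]  -> 2 point(s)
  x = 18: RHS = 9, y in [3, 16]  -> 2 point(s)
Affine points: 23. Add the point at infinity: total = 24.

#E(F_19) = 24


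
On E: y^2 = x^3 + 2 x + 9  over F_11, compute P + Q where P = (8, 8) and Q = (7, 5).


P != Q, so use the chord formula.
s = (y2 - y1) / (x2 - x1) = (8) / (10) mod 11 = 3
x3 = s^2 - x1 - x2 mod 11 = 3^2 - 8 - 7 = 5
y3 = s (x1 - x3) - y1 mod 11 = 3 * (8 - 5) - 8 = 1

P + Q = (5, 1)


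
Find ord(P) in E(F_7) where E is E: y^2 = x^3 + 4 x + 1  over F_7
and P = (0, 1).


Compute successive multiples of P until we hit O:
  1P = (0, 1)
  2P = (4, 5)
  3P = (4, 2)
  4P = (0, 6)
  5P = O

ord(P) = 5


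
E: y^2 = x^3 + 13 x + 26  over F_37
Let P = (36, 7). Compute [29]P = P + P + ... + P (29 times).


k = 29 = 11101_2 (binary, LSB first: 10111)
Double-and-add from P = (36, 7):
  bit 0 = 1: acc = O + (36, 7) = (36, 7)
  bit 1 = 0: acc unchanged = (36, 7)
  bit 2 = 1: acc = (36, 7) + (0, 10) = (10, 34)
  bit 3 = 1: acc = (10, 34) + (34, 16) = (19, 19)
  bit 4 = 1: acc = (19, 19) + (33, 13) = (32, 13)

29P = (32, 13)


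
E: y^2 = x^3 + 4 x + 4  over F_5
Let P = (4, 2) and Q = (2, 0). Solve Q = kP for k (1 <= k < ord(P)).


Enumerate multiples of P until we hit Q = (2, 0):
  1P = (4, 2)
  2P = (1, 2)
  3P = (0, 3)
  4P = (2, 0)
Match found at i = 4.

k = 4


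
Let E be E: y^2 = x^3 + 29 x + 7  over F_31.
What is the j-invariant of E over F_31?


Delta = -16(4 a^3 + 27 b^2) mod 31 = 21
-1728 * (4 a)^3 = -1728 * (4*29)^3 mod 31 = 27
j = 27 * 21^(-1) mod 31 = 19

j = 19 (mod 31)


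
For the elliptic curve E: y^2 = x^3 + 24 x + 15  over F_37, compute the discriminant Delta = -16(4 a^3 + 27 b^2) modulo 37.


4 a^3 + 27 b^2 = 4*24^3 + 27*15^2 = 55296 + 6075 = 61371
Delta = -16 * (61371) = -981936
Delta mod 37 = 7

Delta = 7 (mod 37)


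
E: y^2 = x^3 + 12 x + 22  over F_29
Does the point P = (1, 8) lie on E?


Check whether y^2 = x^3 + 12 x + 22 (mod 29) for (x, y) = (1, 8).
LHS: y^2 = 8^2 mod 29 = 6
RHS: x^3 + 12 x + 22 = 1^3 + 12*1 + 22 mod 29 = 6
LHS = RHS

Yes, on the curve


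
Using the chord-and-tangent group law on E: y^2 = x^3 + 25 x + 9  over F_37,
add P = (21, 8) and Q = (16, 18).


P != Q, so use the chord formula.
s = (y2 - y1) / (x2 - x1) = (10) / (32) mod 37 = 35
x3 = s^2 - x1 - x2 mod 37 = 35^2 - 21 - 16 = 4
y3 = s (x1 - x3) - y1 mod 37 = 35 * (21 - 4) - 8 = 32

P + Q = (4, 32)


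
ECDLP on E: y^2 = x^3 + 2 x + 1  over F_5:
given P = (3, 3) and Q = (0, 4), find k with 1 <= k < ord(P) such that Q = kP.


Enumerate multiples of P until we hit Q = (0, 4):
  1P = (3, 3)
  2P = (0, 4)
Match found at i = 2.

k = 2


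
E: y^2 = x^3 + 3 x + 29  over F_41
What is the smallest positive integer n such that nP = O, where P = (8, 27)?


Compute successive multiples of P until we hit O:
  1P = (8, 27)
  2P = (4, 33)
  3P = (21, 13)
  4P = (2, 17)
  5P = (11, 9)
  6P = (17, 27)
  7P = (16, 14)
  8P = (19, 37)
  ... (continuing to 34P)
  34P = O

ord(P) = 34


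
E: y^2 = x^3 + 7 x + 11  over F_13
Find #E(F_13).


For each x in F_13, count y with y^2 = x^3 + 7 x + 11 mod 13:
  x = 4: RHS = 12, y in [5, 8]  -> 2 point(s)
  x = 6: RHS = 9, y in [3, 10]  -> 2 point(s)
  x = 7: RHS = 0, y in [0]  -> 1 point(s)
  x = 9: RHS = 10, y in [6, 7]  -> 2 point(s)
  x = 12: RHS = 3, y in [4, 9]  -> 2 point(s)
Affine points: 9. Add the point at infinity: total = 10.

#E(F_13) = 10


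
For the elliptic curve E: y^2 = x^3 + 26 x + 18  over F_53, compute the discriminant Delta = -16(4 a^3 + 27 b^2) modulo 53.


4 a^3 + 27 b^2 = 4*26^3 + 27*18^2 = 70304 + 8748 = 79052
Delta = -16 * (79052) = -1264832
Delta mod 53 = 13

Delta = 13 (mod 53)


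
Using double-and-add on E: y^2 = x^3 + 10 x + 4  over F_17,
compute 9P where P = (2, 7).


k = 9 = 1001_2 (binary, LSB first: 1001)
Double-and-add from P = (2, 7):
  bit 0 = 1: acc = O + (2, 7) = (2, 7)
  bit 1 = 0: acc unchanged = (2, 7)
  bit 2 = 0: acc unchanged = (2, 7)
  bit 3 = 1: acc = (2, 7) + (10, 4) = (7, 14)

9P = (7, 14)


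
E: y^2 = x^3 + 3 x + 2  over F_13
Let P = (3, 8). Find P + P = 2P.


Doubling: s = (3 x1^2 + a) / (2 y1)
s = (3*3^2 + 3) / (2*8) mod 13 = 10
x3 = s^2 - 2 x1 mod 13 = 10^2 - 2*3 = 3
y3 = s (x1 - x3) - y1 mod 13 = 10 * (3 - 3) - 8 = 5

2P = (3, 5)


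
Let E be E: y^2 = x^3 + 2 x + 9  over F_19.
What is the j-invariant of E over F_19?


Delta = -16(4 a^3 + 27 b^2) mod 19 = 7
-1728 * (4 a)^3 = -1728 * (4*2)^3 mod 19 = 18
j = 18 * 7^(-1) mod 19 = 8

j = 8 (mod 19)


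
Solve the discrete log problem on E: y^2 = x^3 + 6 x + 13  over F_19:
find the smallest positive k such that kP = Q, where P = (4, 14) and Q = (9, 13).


Enumerate multiples of P until we hit Q = (9, 13):
  1P = (4, 14)
  2P = (9, 13)
Match found at i = 2.

k = 2


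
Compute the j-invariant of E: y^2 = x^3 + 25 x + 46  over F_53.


Delta = -16(4 a^3 + 27 b^2) mod 53 = 36
-1728 * (4 a)^3 = -1728 * (4*25)^3 mod 53 = 22
j = 22 * 36^(-1) mod 53 = 33

j = 33 (mod 53)


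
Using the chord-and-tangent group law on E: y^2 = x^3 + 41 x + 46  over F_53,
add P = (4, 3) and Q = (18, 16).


P != Q, so use the chord formula.
s = (y2 - y1) / (x2 - x1) = (13) / (14) mod 53 = 35
x3 = s^2 - x1 - x2 mod 53 = 35^2 - 4 - 18 = 37
y3 = s (x1 - x3) - y1 mod 53 = 35 * (4 - 37) - 3 = 8

P + Q = (37, 8)


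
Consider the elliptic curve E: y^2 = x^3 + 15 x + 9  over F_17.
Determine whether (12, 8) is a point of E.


Check whether y^2 = x^3 + 15 x + 9 (mod 17) for (x, y) = (12, 8).
LHS: y^2 = 8^2 mod 17 = 13
RHS: x^3 + 15 x + 9 = 12^3 + 15*12 + 9 mod 17 = 13
LHS = RHS

Yes, on the curve


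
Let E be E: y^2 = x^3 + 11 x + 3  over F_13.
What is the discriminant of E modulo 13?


4 a^3 + 27 b^2 = 4*11^3 + 27*3^2 = 5324 + 243 = 5567
Delta = -16 * (5567) = -89072
Delta mod 13 = 4

Delta = 4 (mod 13)


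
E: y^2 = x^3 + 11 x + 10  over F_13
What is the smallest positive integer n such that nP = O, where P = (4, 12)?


Compute successive multiples of P until we hit O:
  1P = (4, 12)
  2P = (1, 10)
  3P = (7, 12)
  4P = (2, 1)
  5P = (8, 5)
  6P = (0, 7)
  7P = (0, 6)
  8P = (8, 8)
  ... (continuing to 13P)
  13P = O

ord(P) = 13


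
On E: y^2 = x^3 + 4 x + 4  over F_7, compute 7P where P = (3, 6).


k = 7 = 111_2 (binary, LSB first: 111)
Double-and-add from P = (3, 6):
  bit 0 = 1: acc = O + (3, 6) = (3, 6)
  bit 1 = 1: acc = (3, 6) + (5, 4) = (0, 5)
  bit 2 = 1: acc = (0, 5) + (1, 4) = (0, 2)

7P = (0, 2)


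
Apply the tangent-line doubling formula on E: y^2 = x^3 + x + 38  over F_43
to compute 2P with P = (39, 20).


Doubling: s = (3 x1^2 + a) / (2 y1)
s = (3*39^2 + 1) / (2*20) mod 43 = 41
x3 = s^2 - 2 x1 mod 43 = 41^2 - 2*39 = 12
y3 = s (x1 - x3) - y1 mod 43 = 41 * (39 - 12) - 20 = 12

2P = (12, 12)


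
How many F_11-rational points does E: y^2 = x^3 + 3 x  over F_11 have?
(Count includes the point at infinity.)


For each x in F_11, count y with y^2 = x^3 + 3 x + 0 mod 11:
  x = 0: RHS = 0, y in [0]  -> 1 point(s)
  x = 1: RHS = 4, y in [2, 9]  -> 2 point(s)
  x = 2: RHS = 3, y in [5, 6]  -> 2 point(s)
  x = 3: RHS = 3, y in [5, 6]  -> 2 point(s)
  x = 6: RHS = 3, y in [5, 6]  -> 2 point(s)
  x = 7: RHS = 1, y in [1, 10]  -> 2 point(s)
Affine points: 11. Add the point at infinity: total = 12.

#E(F_11) = 12


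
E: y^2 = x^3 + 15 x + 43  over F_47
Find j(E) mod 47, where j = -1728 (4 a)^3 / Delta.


Delta = -16(4 a^3 + 27 b^2) mod 47 = 9
-1728 * (4 a)^3 = -1728 * (4*15)^3 mod 47 = 9
j = 9 * 9^(-1) mod 47 = 1

j = 1 (mod 47)


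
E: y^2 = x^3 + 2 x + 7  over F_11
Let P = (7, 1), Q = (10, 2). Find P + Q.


P != Q, so use the chord formula.
s = (y2 - y1) / (x2 - x1) = (1) / (3) mod 11 = 4
x3 = s^2 - x1 - x2 mod 11 = 4^2 - 7 - 10 = 10
y3 = s (x1 - x3) - y1 mod 11 = 4 * (7 - 10) - 1 = 9

P + Q = (10, 9)


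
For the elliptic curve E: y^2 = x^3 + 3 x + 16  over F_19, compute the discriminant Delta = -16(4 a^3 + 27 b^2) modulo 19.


4 a^3 + 27 b^2 = 4*3^3 + 27*16^2 = 108 + 6912 = 7020
Delta = -16 * (7020) = -112320
Delta mod 19 = 8

Delta = 8 (mod 19)


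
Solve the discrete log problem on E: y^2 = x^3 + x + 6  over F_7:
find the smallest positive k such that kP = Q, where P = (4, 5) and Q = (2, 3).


Enumerate multiples of P until we hit Q = (2, 3):
  1P = (4, 5)
  2P = (6, 2)
  3P = (1, 1)
  4P = (3, 1)
  5P = (2, 3)
Match found at i = 5.

k = 5


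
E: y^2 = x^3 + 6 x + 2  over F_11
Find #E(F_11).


For each x in F_11, count y with y^2 = x^3 + 6 x + 2 mod 11:
  x = 1: RHS = 9, y in [3, 8]  -> 2 point(s)
  x = 2: RHS = 0, y in [0]  -> 1 point(s)
  x = 3: RHS = 3, y in [5, 6]  -> 2 point(s)
  x = 5: RHS = 3, y in [5, 6]  -> 2 point(s)
  x = 6: RHS = 1, y in [1, 10]  -> 2 point(s)
  x = 8: RHS = 1, y in [1, 10]  -> 2 point(s)
  x = 9: RHS = 4, y in [2, 9]  -> 2 point(s)
Affine points: 13. Add the point at infinity: total = 14.

#E(F_11) = 14


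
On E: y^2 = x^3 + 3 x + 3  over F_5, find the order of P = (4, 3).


Compute successive multiples of P until we hit O:
  1P = (4, 3)
  2P = (3, 3)
  3P = (3, 2)
  4P = (4, 2)
  5P = O

ord(P) = 5


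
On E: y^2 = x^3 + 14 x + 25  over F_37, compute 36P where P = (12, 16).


k = 36 = 100100_2 (binary, LSB first: 001001)
Double-and-add from P = (12, 16):
  bit 0 = 0: acc unchanged = O
  bit 1 = 0: acc unchanged = O
  bit 2 = 1: acc = O + (31, 13) = (31, 13)
  bit 3 = 0: acc unchanged = (31, 13)
  bit 4 = 0: acc unchanged = (31, 13)
  bit 5 = 1: acc = (31, 13) + (0, 32) = (15, 13)

36P = (15, 13)


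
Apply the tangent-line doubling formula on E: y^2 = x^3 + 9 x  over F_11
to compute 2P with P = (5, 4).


Doubling: s = (3 x1^2 + a) / (2 y1)
s = (3*5^2 + 9) / (2*4) mod 11 = 5
x3 = s^2 - 2 x1 mod 11 = 5^2 - 2*5 = 4
y3 = s (x1 - x3) - y1 mod 11 = 5 * (5 - 4) - 4 = 1

2P = (4, 1)


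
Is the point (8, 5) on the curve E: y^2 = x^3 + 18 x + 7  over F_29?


Check whether y^2 = x^3 + 18 x + 7 (mod 29) for (x, y) = (8, 5).
LHS: y^2 = 5^2 mod 29 = 25
RHS: x^3 + 18 x + 7 = 8^3 + 18*8 + 7 mod 29 = 25
LHS = RHS

Yes, on the curve


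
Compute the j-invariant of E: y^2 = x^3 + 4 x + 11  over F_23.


Delta = -16(4 a^3 + 27 b^2) mod 23 = 5
-1728 * (4 a)^3 = -1728 * (4*4)^3 mod 23 = 17
j = 17 * 5^(-1) mod 23 = 8

j = 8 (mod 23)


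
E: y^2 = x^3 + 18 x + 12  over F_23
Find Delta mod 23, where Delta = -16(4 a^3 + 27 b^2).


4 a^3 + 27 b^2 = 4*18^3 + 27*12^2 = 23328 + 3888 = 27216
Delta = -16 * (27216) = -435456
Delta mod 23 = 3

Delta = 3 (mod 23)


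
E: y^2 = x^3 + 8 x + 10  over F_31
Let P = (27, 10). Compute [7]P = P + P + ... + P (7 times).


k = 7 = 111_2 (binary, LSB first: 111)
Double-and-add from P = (27, 10):
  bit 0 = 1: acc = O + (27, 10) = (27, 10)
  bit 1 = 1: acc = (27, 10) + (27, 21) = O
  bit 2 = 1: acc = O + (27, 10) = (27, 10)

7P = (27, 10)


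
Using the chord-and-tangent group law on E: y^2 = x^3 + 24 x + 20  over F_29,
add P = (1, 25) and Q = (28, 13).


P != Q, so use the chord formula.
s = (y2 - y1) / (x2 - x1) = (17) / (27) mod 29 = 6
x3 = s^2 - x1 - x2 mod 29 = 6^2 - 1 - 28 = 7
y3 = s (x1 - x3) - y1 mod 29 = 6 * (1 - 7) - 25 = 26

P + Q = (7, 26)


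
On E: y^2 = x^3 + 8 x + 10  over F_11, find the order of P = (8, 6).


Compute successive multiples of P until we hit O:
  1P = (8, 6)
  2P = (10, 1)
  3P = (2, 1)
  4P = (2, 10)
  5P = (10, 10)
  6P = (8, 5)
  7P = O

ord(P) = 7


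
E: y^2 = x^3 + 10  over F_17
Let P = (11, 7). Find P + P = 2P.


Doubling: s = (3 x1^2 + a) / (2 y1)
s = (3*11^2 + 0) / (2*7) mod 17 = 15
x3 = s^2 - 2 x1 mod 17 = 15^2 - 2*11 = 16
y3 = s (x1 - x3) - y1 mod 17 = 15 * (11 - 16) - 7 = 3

2P = (16, 3)


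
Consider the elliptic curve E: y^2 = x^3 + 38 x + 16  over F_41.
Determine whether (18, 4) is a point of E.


Check whether y^2 = x^3 + 38 x + 16 (mod 41) for (x, y) = (18, 4).
LHS: y^2 = 4^2 mod 41 = 16
RHS: x^3 + 38 x + 16 = 18^3 + 38*18 + 16 mod 41 = 13
LHS != RHS

No, not on the curve


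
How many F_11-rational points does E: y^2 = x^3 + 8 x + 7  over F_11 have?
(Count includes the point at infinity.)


For each x in F_11, count y with y^2 = x^3 + 8 x + 7 mod 11:
  x = 1: RHS = 5, y in [4, 7]  -> 2 point(s)
  x = 2: RHS = 9, y in [3, 8]  -> 2 point(s)
  x = 3: RHS = 3, y in [5, 6]  -> 2 point(s)
  x = 4: RHS = 4, y in [2, 9]  -> 2 point(s)
  x = 8: RHS = 0, y in [0]  -> 1 point(s)
  x = 9: RHS = 5, y in [4, 7]  -> 2 point(s)
  x = 10: RHS = 9, y in [3, 8]  -> 2 point(s)
Affine points: 13. Add the point at infinity: total = 14.

#E(F_11) = 14


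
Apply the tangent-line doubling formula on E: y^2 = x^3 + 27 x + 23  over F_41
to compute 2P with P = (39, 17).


Doubling: s = (3 x1^2 + a) / (2 y1)
s = (3*39^2 + 27) / (2*17) mod 41 = 12
x3 = s^2 - 2 x1 mod 41 = 12^2 - 2*39 = 25
y3 = s (x1 - x3) - y1 mod 41 = 12 * (39 - 25) - 17 = 28

2P = (25, 28)


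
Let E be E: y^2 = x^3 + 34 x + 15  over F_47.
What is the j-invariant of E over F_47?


Delta = -16(4 a^3 + 27 b^2) mod 47 = 27
-1728 * (4 a)^3 = -1728 * (4*34)^3 mod 47 = 35
j = 35 * 27^(-1) mod 47 = 10

j = 10 (mod 47)


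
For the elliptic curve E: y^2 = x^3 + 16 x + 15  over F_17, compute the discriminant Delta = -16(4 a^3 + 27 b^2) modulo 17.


4 a^3 + 27 b^2 = 4*16^3 + 27*15^2 = 16384 + 6075 = 22459
Delta = -16 * (22459) = -359344
Delta mod 17 = 2

Delta = 2 (mod 17)


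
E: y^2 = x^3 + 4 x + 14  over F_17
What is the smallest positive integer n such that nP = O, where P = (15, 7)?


Compute successive multiples of P until we hit O:
  1P = (15, 7)
  2P = (6, 13)
  3P = (4, 14)
  4P = (14, 14)
  5P = (3, 11)
  6P = (1, 11)
  7P = (16, 3)
  8P = (2, 9)
  ... (continuing to 20P)
  20P = O

ord(P) = 20


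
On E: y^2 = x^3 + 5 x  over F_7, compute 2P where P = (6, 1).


k = 2 = 10_2 (binary, LSB first: 01)
Double-and-add from P = (6, 1):
  bit 0 = 0: acc unchanged = O
  bit 1 = 1: acc = O + (4, 0) = (4, 0)

2P = (4, 0)


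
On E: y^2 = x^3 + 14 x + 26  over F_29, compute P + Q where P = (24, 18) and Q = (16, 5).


P != Q, so use the chord formula.
s = (y2 - y1) / (x2 - x1) = (16) / (21) mod 29 = 27
x3 = s^2 - x1 - x2 mod 29 = 27^2 - 24 - 16 = 22
y3 = s (x1 - x3) - y1 mod 29 = 27 * (24 - 22) - 18 = 7

P + Q = (22, 7)


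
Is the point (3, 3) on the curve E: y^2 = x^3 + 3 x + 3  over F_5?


Check whether y^2 = x^3 + 3 x + 3 (mod 5) for (x, y) = (3, 3).
LHS: y^2 = 3^2 mod 5 = 4
RHS: x^3 + 3 x + 3 = 3^3 + 3*3 + 3 mod 5 = 4
LHS = RHS

Yes, on the curve


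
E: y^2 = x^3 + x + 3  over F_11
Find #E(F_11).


For each x in F_11, count y with y^2 = x^3 + 1 x + 3 mod 11:
  x = 0: RHS = 3, y in [5, 6]  -> 2 point(s)
  x = 1: RHS = 5, y in [4, 7]  -> 2 point(s)
  x = 3: RHS = 0, y in [0]  -> 1 point(s)
  x = 4: RHS = 5, y in [4, 7]  -> 2 point(s)
  x = 5: RHS = 1, y in [1, 10]  -> 2 point(s)
  x = 6: RHS = 5, y in [4, 7]  -> 2 point(s)
  x = 7: RHS = 1, y in [1, 10]  -> 2 point(s)
  x = 9: RHS = 4, y in [2, 9]  -> 2 point(s)
  x = 10: RHS = 1, y in [1, 10]  -> 2 point(s)
Affine points: 17. Add the point at infinity: total = 18.

#E(F_11) = 18


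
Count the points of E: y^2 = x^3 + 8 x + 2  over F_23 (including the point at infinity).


For each x in F_23, count y with y^2 = x^3 + 8 x + 2 mod 23:
  x = 0: RHS = 2, y in [5, 18]  -> 2 point(s)
  x = 2: RHS = 3, y in [7, 16]  -> 2 point(s)
  x = 4: RHS = 6, y in [11, 12]  -> 2 point(s)
  x = 5: RHS = 6, y in [11, 12]  -> 2 point(s)
  x = 6: RHS = 13, y in [6, 17]  -> 2 point(s)
  x = 8: RHS = 3, y in [7, 16]  -> 2 point(s)
  x = 10: RHS = 1, y in [1, 22]  -> 2 point(s)
  x = 11: RHS = 18, y in [8, 15]  -> 2 point(s)
  x = 12: RHS = 9, y in [3, 20]  -> 2 point(s)
  x = 13: RHS = 3, y in [7, 16]  -> 2 point(s)
  x = 14: RHS = 6, y in [11, 12]  -> 2 point(s)
  x = 15: RHS = 1, y in [1, 22]  -> 2 point(s)
  x = 21: RHS = 1, y in [1, 22]  -> 2 point(s)
  x = 22: RHS = 16, y in [4, 19]  -> 2 point(s)
Affine points: 28. Add the point at infinity: total = 29.

#E(F_23) = 29


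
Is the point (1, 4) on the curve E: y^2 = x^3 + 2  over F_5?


Check whether y^2 = x^3 + 0 x + 2 (mod 5) for (x, y) = (1, 4).
LHS: y^2 = 4^2 mod 5 = 1
RHS: x^3 + 0 x + 2 = 1^3 + 0*1 + 2 mod 5 = 3
LHS != RHS

No, not on the curve


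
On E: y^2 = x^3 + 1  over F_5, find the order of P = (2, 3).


Compute successive multiples of P until we hit O:
  1P = (2, 3)
  2P = (0, 1)
  3P = (4, 0)
  4P = (0, 4)
  5P = (2, 2)
  6P = O

ord(P) = 6


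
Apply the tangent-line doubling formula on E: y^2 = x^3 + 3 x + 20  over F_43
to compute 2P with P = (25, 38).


Doubling: s = (3 x1^2 + a) / (2 y1)
s = (3*25^2 + 3) / (2*38) mod 43 = 10
x3 = s^2 - 2 x1 mod 43 = 10^2 - 2*25 = 7
y3 = s (x1 - x3) - y1 mod 43 = 10 * (25 - 7) - 38 = 13

2P = (7, 13)


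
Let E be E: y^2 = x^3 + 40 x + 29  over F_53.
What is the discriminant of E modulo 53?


4 a^3 + 27 b^2 = 4*40^3 + 27*29^2 = 256000 + 22707 = 278707
Delta = -16 * (278707) = -4459312
Delta mod 53 = 2

Delta = 2 (mod 53)


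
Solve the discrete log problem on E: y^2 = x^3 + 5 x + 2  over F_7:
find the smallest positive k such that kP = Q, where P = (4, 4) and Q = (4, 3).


Enumerate multiples of P until we hit Q = (4, 3):
  1P = (4, 4)
  2P = (1, 1)
  3P = (3, 4)
  4P = (0, 3)
  5P = (0, 4)
  6P = (3, 3)
  7P = (1, 6)
  8P = (4, 3)
Match found at i = 8.

k = 8


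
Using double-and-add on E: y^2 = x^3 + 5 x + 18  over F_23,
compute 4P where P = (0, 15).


k = 4 = 100_2 (binary, LSB first: 001)
Double-and-add from P = (0, 15):
  bit 0 = 0: acc unchanged = O
  bit 1 = 0: acc unchanged = O
  bit 2 = 1: acc = O + (0, 8) = (0, 8)

4P = (0, 8)


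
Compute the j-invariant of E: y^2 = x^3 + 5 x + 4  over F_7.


Delta = -16(4 a^3 + 27 b^2) mod 7 = 5
-1728 * (4 a)^3 = -1728 * (4*5)^3 mod 7 = 6
j = 6 * 5^(-1) mod 7 = 4

j = 4 (mod 7)


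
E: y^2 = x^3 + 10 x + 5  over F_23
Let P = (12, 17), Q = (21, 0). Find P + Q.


P != Q, so use the chord formula.
s = (y2 - y1) / (x2 - x1) = (6) / (9) mod 23 = 16
x3 = s^2 - x1 - x2 mod 23 = 16^2 - 12 - 21 = 16
y3 = s (x1 - x3) - y1 mod 23 = 16 * (12 - 16) - 17 = 11

P + Q = (16, 11)


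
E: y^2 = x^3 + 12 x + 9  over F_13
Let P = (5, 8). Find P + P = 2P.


Doubling: s = (3 x1^2 + a) / (2 y1)
s = (3*5^2 + 12) / (2*8) mod 13 = 3
x3 = s^2 - 2 x1 mod 13 = 3^2 - 2*5 = 12
y3 = s (x1 - x3) - y1 mod 13 = 3 * (5 - 12) - 8 = 10

2P = (12, 10)


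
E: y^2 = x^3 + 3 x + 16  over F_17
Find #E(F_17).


For each x in F_17, count y with y^2 = x^3 + 3 x + 16 mod 17:
  x = 0: RHS = 16, y in [4, 13]  -> 2 point(s)
  x = 2: RHS = 13, y in [8, 9]  -> 2 point(s)
  x = 3: RHS = 1, y in [1, 16]  -> 2 point(s)
  x = 8: RHS = 8, y in [5, 12]  -> 2 point(s)
  x = 10: RHS = 9, y in [3, 14]  -> 2 point(s)
  x = 13: RHS = 8, y in [5, 12]  -> 2 point(s)
  x = 15: RHS = 2, y in [6, 11]  -> 2 point(s)
Affine points: 14. Add the point at infinity: total = 15.

#E(F_17) = 15


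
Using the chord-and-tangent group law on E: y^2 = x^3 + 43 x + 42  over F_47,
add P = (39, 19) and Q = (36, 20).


P != Q, so use the chord formula.
s = (y2 - y1) / (x2 - x1) = (1) / (44) mod 47 = 31
x3 = s^2 - x1 - x2 mod 47 = 31^2 - 39 - 36 = 40
y3 = s (x1 - x3) - y1 mod 47 = 31 * (39 - 40) - 19 = 44

P + Q = (40, 44)


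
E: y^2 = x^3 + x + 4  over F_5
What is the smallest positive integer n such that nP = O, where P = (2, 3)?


Compute successive multiples of P until we hit O:
  1P = (2, 3)
  2P = (0, 3)
  3P = (3, 2)
  4P = (1, 1)
  5P = (1, 4)
  6P = (3, 3)
  7P = (0, 2)
  8P = (2, 2)
  ... (continuing to 9P)
  9P = O

ord(P) = 9


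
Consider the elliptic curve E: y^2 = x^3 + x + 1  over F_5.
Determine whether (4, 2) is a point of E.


Check whether y^2 = x^3 + 1 x + 1 (mod 5) for (x, y) = (4, 2).
LHS: y^2 = 2^2 mod 5 = 4
RHS: x^3 + 1 x + 1 = 4^3 + 1*4 + 1 mod 5 = 4
LHS = RHS

Yes, on the curve


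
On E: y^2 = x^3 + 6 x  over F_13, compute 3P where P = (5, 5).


k = 3 = 11_2 (binary, LSB first: 11)
Double-and-add from P = (5, 5):
  bit 0 = 1: acc = O + (5, 5) = (5, 5)
  bit 1 = 1: acc = (5, 5) + (4, 7) = (8, 1)

3P = (8, 1)


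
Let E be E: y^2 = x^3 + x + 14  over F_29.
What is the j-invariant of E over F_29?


Delta = -16(4 a^3 + 27 b^2) mod 29 = 2
-1728 * (4 a)^3 = -1728 * (4*1)^3 mod 29 = 14
j = 14 * 2^(-1) mod 29 = 7

j = 7 (mod 29)


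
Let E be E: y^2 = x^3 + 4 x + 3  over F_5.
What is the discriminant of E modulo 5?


4 a^3 + 27 b^2 = 4*4^3 + 27*3^2 = 256 + 243 = 499
Delta = -16 * (499) = -7984
Delta mod 5 = 1

Delta = 1 (mod 5)


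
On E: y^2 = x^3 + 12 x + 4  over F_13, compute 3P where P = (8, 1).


k = 3 = 11_2 (binary, LSB first: 11)
Double-and-add from P = (8, 1):
  bit 0 = 1: acc = O + (8, 1) = (8, 1)
  bit 1 = 1: acc = (8, 1) + (1, 11) = (1, 2)

3P = (1, 2)


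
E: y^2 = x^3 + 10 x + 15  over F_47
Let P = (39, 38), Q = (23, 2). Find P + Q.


P != Q, so use the chord formula.
s = (y2 - y1) / (x2 - x1) = (11) / (31) mod 47 = 14
x3 = s^2 - x1 - x2 mod 47 = 14^2 - 39 - 23 = 40
y3 = s (x1 - x3) - y1 mod 47 = 14 * (39 - 40) - 38 = 42

P + Q = (40, 42)


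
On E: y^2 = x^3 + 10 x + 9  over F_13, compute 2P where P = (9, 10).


Doubling: s = (3 x1^2 + a) / (2 y1)
s = (3*9^2 + 10) / (2*10) mod 13 = 12
x3 = s^2 - 2 x1 mod 13 = 12^2 - 2*9 = 9
y3 = s (x1 - x3) - y1 mod 13 = 12 * (9 - 9) - 10 = 3

2P = (9, 3)


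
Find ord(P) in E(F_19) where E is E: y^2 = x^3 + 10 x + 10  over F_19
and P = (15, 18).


Compute successive multiples of P until we hit O:
  1P = (15, 18)
  2P = (13, 0)
  3P = (15, 1)
  4P = O

ord(P) = 4


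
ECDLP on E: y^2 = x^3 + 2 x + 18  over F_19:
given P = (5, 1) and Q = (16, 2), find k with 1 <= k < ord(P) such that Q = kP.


Enumerate multiples of P until we hit Q = (16, 2):
  1P = (5, 1)
  2P = (14, 4)
  3P = (17, 14)
  4P = (2, 7)
  5P = (16, 2)
Match found at i = 5.

k = 5


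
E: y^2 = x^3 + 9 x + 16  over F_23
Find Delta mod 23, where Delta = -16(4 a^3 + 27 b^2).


4 a^3 + 27 b^2 = 4*9^3 + 27*16^2 = 2916 + 6912 = 9828
Delta = -16 * (9828) = -157248
Delta mod 23 = 3

Delta = 3 (mod 23)


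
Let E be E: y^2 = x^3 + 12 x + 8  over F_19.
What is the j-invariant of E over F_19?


Delta = -16(4 a^3 + 27 b^2) mod 19 = 4
-1728 * (4 a)^3 = -1728 * (4*12)^3 mod 19 = 12
j = 12 * 4^(-1) mod 19 = 3

j = 3 (mod 19)


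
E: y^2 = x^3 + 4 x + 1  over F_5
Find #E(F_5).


For each x in F_5, count y with y^2 = x^3 + 4 x + 1 mod 5:
  x = 0: RHS = 1, y in [1, 4]  -> 2 point(s)
  x = 1: RHS = 1, y in [1, 4]  -> 2 point(s)
  x = 3: RHS = 0, y in [0]  -> 1 point(s)
  x = 4: RHS = 1, y in [1, 4]  -> 2 point(s)
Affine points: 7. Add the point at infinity: total = 8.

#E(F_5) = 8


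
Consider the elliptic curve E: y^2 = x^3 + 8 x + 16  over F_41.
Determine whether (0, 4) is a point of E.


Check whether y^2 = x^3 + 8 x + 16 (mod 41) for (x, y) = (0, 4).
LHS: y^2 = 4^2 mod 41 = 16
RHS: x^3 + 8 x + 16 = 0^3 + 8*0 + 16 mod 41 = 16
LHS = RHS

Yes, on the curve


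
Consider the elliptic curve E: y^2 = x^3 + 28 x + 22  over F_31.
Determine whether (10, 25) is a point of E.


Check whether y^2 = x^3 + 28 x + 22 (mod 31) for (x, y) = (10, 25).
LHS: y^2 = 25^2 mod 31 = 5
RHS: x^3 + 28 x + 22 = 10^3 + 28*10 + 22 mod 31 = 0
LHS != RHS

No, not on the curve


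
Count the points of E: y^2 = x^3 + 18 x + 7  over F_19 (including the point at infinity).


For each x in F_19, count y with y^2 = x^3 + 18 x + 7 mod 19:
  x = 0: RHS = 7, y in [8, 11]  -> 2 point(s)
  x = 1: RHS = 7, y in [8, 11]  -> 2 point(s)
  x = 7: RHS = 1, y in [1, 18]  -> 2 point(s)
  x = 8: RHS = 17, y in [6, 13]  -> 2 point(s)
  x = 9: RHS = 5, y in [9, 10]  -> 2 point(s)
  x = 10: RHS = 9, y in [3, 16]  -> 2 point(s)
  x = 11: RHS = 16, y in [4, 15]  -> 2 point(s)
  x = 13: RHS = 6, y in [5, 14]  -> 2 point(s)
  x = 14: RHS = 1, y in [1, 18]  -> 2 point(s)
  x = 15: RHS = 4, y in [2, 17]  -> 2 point(s)
  x = 17: RHS = 1, y in [1, 18]  -> 2 point(s)
  x = 18: RHS = 7, y in [8, 11]  -> 2 point(s)
Affine points: 24. Add the point at infinity: total = 25.

#E(F_19) = 25


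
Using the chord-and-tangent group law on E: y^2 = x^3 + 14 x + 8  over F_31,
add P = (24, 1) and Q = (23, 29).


P != Q, so use the chord formula.
s = (y2 - y1) / (x2 - x1) = (28) / (30) mod 31 = 3
x3 = s^2 - x1 - x2 mod 31 = 3^2 - 24 - 23 = 24
y3 = s (x1 - x3) - y1 mod 31 = 3 * (24 - 24) - 1 = 30

P + Q = (24, 30)


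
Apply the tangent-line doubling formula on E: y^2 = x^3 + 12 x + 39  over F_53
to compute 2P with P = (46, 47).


Doubling: s = (3 x1^2 + a) / (2 y1)
s = (3*46^2 + 12) / (2*47) mod 53 = 0
x3 = s^2 - 2 x1 mod 53 = 0^2 - 2*46 = 14
y3 = s (x1 - x3) - y1 mod 53 = 0 * (46 - 14) - 47 = 6

2P = (14, 6)


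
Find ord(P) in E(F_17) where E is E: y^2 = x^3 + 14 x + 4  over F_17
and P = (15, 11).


Compute successive multiples of P until we hit O:
  1P = (15, 11)
  2P = (12, 8)
  3P = (8, 13)
  4P = (9, 14)
  5P = (6, 10)
  6P = (0, 2)
  7P = (1, 11)
  8P = (1, 6)
  ... (continuing to 15P)
  15P = O

ord(P) = 15


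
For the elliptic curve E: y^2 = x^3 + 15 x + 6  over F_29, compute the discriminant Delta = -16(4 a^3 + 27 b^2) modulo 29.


4 a^3 + 27 b^2 = 4*15^3 + 27*6^2 = 13500 + 972 = 14472
Delta = -16 * (14472) = -231552
Delta mod 29 = 13

Delta = 13 (mod 29)


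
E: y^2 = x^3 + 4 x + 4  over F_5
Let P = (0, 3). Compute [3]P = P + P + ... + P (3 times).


k = 3 = 11_2 (binary, LSB first: 11)
Double-and-add from P = (0, 3):
  bit 0 = 1: acc = O + (0, 3) = (0, 3)
  bit 1 = 1: acc = (0, 3) + (1, 3) = (4, 2)

3P = (4, 2)


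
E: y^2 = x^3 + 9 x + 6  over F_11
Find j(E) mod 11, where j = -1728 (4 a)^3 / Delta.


Delta = -16(4 a^3 + 27 b^2) mod 11 = 8
-1728 * (4 a)^3 = -1728 * (4*9)^3 mod 11 = 6
j = 6 * 8^(-1) mod 11 = 9

j = 9 (mod 11)


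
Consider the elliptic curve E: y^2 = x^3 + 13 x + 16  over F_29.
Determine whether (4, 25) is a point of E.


Check whether y^2 = x^3 + 13 x + 16 (mod 29) for (x, y) = (4, 25).
LHS: y^2 = 25^2 mod 29 = 16
RHS: x^3 + 13 x + 16 = 4^3 + 13*4 + 16 mod 29 = 16
LHS = RHS

Yes, on the curve


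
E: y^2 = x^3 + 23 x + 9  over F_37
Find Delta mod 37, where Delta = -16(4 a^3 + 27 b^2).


4 a^3 + 27 b^2 = 4*23^3 + 27*9^2 = 48668 + 2187 = 50855
Delta = -16 * (50855) = -813680
Delta mod 37 = 24

Delta = 24 (mod 37)


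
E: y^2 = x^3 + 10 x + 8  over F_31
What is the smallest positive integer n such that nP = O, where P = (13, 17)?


Compute successive multiples of P until we hit O:
  1P = (13, 17)
  2P = (23, 6)
  3P = (30, 11)
  4P = (4, 9)
  5P = (19, 19)
  6P = (6, 6)
  7P = (17, 21)
  8P = (2, 25)
  ... (continuing to 31P)
  31P = O

ord(P) = 31


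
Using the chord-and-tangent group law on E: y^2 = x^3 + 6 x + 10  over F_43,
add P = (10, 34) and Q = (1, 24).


P != Q, so use the chord formula.
s = (y2 - y1) / (x2 - x1) = (33) / (34) mod 43 = 25
x3 = s^2 - x1 - x2 mod 43 = 25^2 - 10 - 1 = 12
y3 = s (x1 - x3) - y1 mod 43 = 25 * (10 - 12) - 34 = 2

P + Q = (12, 2)


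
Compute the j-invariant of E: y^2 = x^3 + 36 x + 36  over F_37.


Delta = -16(4 a^3 + 27 b^2) mod 37 = 2
-1728 * (4 a)^3 = -1728 * (4*36)^3 mod 37 = 36
j = 36 * 2^(-1) mod 37 = 18

j = 18 (mod 37)


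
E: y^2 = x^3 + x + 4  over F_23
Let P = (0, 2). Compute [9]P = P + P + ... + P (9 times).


k = 9 = 1001_2 (binary, LSB first: 1001)
Double-and-add from P = (0, 2):
  bit 0 = 1: acc = O + (0, 2) = (0, 2)
  bit 1 = 0: acc unchanged = (0, 2)
  bit 2 = 0: acc unchanged = (0, 2)
  bit 3 = 1: acc = (0, 2) + (14, 5) = (4, 7)

9P = (4, 7)


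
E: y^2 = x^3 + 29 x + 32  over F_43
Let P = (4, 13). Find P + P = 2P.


Doubling: s = (3 x1^2 + a) / (2 y1)
s = (3*4^2 + 29) / (2*13) mod 43 = 41
x3 = s^2 - 2 x1 mod 43 = 41^2 - 2*4 = 39
y3 = s (x1 - x3) - y1 mod 43 = 41 * (4 - 39) - 13 = 14

2P = (39, 14)


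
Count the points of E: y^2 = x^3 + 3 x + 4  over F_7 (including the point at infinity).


For each x in F_7, count y with y^2 = x^3 + 3 x + 4 mod 7:
  x = 0: RHS = 4, y in [2, 5]  -> 2 point(s)
  x = 1: RHS = 1, y in [1, 6]  -> 2 point(s)
  x = 2: RHS = 4, y in [2, 5]  -> 2 point(s)
  x = 5: RHS = 4, y in [2, 5]  -> 2 point(s)
  x = 6: RHS = 0, y in [0]  -> 1 point(s)
Affine points: 9. Add the point at infinity: total = 10.

#E(F_7) = 10


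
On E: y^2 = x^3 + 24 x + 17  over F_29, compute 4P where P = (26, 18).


k = 4 = 100_2 (binary, LSB first: 001)
Double-and-add from P = (26, 18):
  bit 0 = 0: acc unchanged = O
  bit 1 = 0: acc unchanged = O
  bit 2 = 1: acc = O + (19, 13) = (19, 13)

4P = (19, 13)


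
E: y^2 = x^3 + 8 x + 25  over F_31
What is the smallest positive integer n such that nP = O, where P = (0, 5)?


Compute successive multiples of P until we hit O:
  1P = (0, 5)
  2P = (18, 24)
  3P = (10, 12)
  4P = (28, 25)
  5P = (13, 30)
  6P = (25, 28)
  7P = (25, 3)
  8P = (13, 1)
  ... (continuing to 13P)
  13P = O

ord(P) = 13


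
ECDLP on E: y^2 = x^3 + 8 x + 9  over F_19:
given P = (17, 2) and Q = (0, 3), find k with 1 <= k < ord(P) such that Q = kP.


Enumerate multiples of P until we hit Q = (0, 3):
  1P = (17, 2)
  2P = (10, 14)
  3P = (12, 3)
  4P = (6, 11)
  5P = (13, 12)
  6P = (0, 3)
Match found at i = 6.

k = 6


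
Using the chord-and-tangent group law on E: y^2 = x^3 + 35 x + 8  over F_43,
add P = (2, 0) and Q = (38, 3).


P != Q, so use the chord formula.
s = (y2 - y1) / (x2 - x1) = (3) / (36) mod 43 = 18
x3 = s^2 - x1 - x2 mod 43 = 18^2 - 2 - 38 = 26
y3 = s (x1 - x3) - y1 mod 43 = 18 * (2 - 26) - 0 = 41

P + Q = (26, 41)


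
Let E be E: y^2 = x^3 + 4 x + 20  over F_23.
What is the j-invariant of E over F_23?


Delta = -16(4 a^3 + 27 b^2) mod 23 = 20
-1728 * (4 a)^3 = -1728 * (4*4)^3 mod 23 = 17
j = 17 * 20^(-1) mod 23 = 2

j = 2 (mod 23)


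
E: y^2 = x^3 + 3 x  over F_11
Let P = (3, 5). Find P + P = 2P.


Doubling: s = (3 x1^2 + a) / (2 y1)
s = (3*3^2 + 3) / (2*5) mod 11 = 3
x3 = s^2 - 2 x1 mod 11 = 3^2 - 2*3 = 3
y3 = s (x1 - x3) - y1 mod 11 = 3 * (3 - 3) - 5 = 6

2P = (3, 6)


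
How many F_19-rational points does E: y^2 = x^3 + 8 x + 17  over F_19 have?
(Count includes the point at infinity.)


For each x in F_19, count y with y^2 = x^3 + 8 x + 17 mod 19:
  x = 0: RHS = 17, y in [6, 13]  -> 2 point(s)
  x = 1: RHS = 7, y in [8, 11]  -> 2 point(s)
  x = 3: RHS = 11, y in [7, 12]  -> 2 point(s)
  x = 5: RHS = 11, y in [7, 12]  -> 2 point(s)
  x = 7: RHS = 17, y in [6, 13]  -> 2 point(s)
  x = 8: RHS = 4, y in [2, 17]  -> 2 point(s)
  x = 9: RHS = 1, y in [1, 18]  -> 2 point(s)
  x = 11: RHS = 11, y in [7, 12]  -> 2 point(s)
  x = 12: RHS = 17, y in [6, 13]  -> 2 point(s)
  x = 13: RHS = 0, y in [0]  -> 1 point(s)
  x = 14: RHS = 4, y in [2, 17]  -> 2 point(s)
  x = 15: RHS = 16, y in [4, 15]  -> 2 point(s)
  x = 16: RHS = 4, y in [2, 17]  -> 2 point(s)
Affine points: 25. Add the point at infinity: total = 26.

#E(F_19) = 26


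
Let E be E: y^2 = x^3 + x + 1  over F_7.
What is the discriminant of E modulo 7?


4 a^3 + 27 b^2 = 4*1^3 + 27*1^2 = 4 + 27 = 31
Delta = -16 * (31) = -496
Delta mod 7 = 1

Delta = 1 (mod 7)


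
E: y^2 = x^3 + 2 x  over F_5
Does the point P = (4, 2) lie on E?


Check whether y^2 = x^3 + 2 x + 0 (mod 5) for (x, y) = (4, 2).
LHS: y^2 = 2^2 mod 5 = 4
RHS: x^3 + 2 x + 0 = 4^3 + 2*4 + 0 mod 5 = 2
LHS != RHS

No, not on the curve


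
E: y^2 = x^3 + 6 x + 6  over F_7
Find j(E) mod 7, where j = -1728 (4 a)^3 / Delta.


Delta = -16(4 a^3 + 27 b^2) mod 7 = 3
-1728 * (4 a)^3 = -1728 * (4*6)^3 mod 7 = 6
j = 6 * 3^(-1) mod 7 = 2

j = 2 (mod 7)


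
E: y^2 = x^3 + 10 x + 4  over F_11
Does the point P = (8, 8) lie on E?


Check whether y^2 = x^3 + 10 x + 4 (mod 11) for (x, y) = (8, 8).
LHS: y^2 = 8^2 mod 11 = 9
RHS: x^3 + 10 x + 4 = 8^3 + 10*8 + 4 mod 11 = 2
LHS != RHS

No, not on the curve


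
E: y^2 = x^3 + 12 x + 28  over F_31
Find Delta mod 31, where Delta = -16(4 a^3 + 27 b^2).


4 a^3 + 27 b^2 = 4*12^3 + 27*28^2 = 6912 + 21168 = 28080
Delta = -16 * (28080) = -449280
Delta mod 31 = 3

Delta = 3 (mod 31)


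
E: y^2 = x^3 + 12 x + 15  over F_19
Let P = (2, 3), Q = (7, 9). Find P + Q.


P != Q, so use the chord formula.
s = (y2 - y1) / (x2 - x1) = (6) / (5) mod 19 = 5
x3 = s^2 - x1 - x2 mod 19 = 5^2 - 2 - 7 = 16
y3 = s (x1 - x3) - y1 mod 19 = 5 * (2 - 16) - 3 = 3

P + Q = (16, 3)


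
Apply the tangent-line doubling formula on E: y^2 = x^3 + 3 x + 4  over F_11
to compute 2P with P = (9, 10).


Doubling: s = (3 x1^2 + a) / (2 y1)
s = (3*9^2 + 3) / (2*10) mod 11 = 9
x3 = s^2 - 2 x1 mod 11 = 9^2 - 2*9 = 8
y3 = s (x1 - x3) - y1 mod 11 = 9 * (9 - 8) - 10 = 10

2P = (8, 10)


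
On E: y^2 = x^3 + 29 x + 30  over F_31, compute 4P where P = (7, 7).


k = 4 = 100_2 (binary, LSB first: 001)
Double-and-add from P = (7, 7):
  bit 0 = 0: acc unchanged = O
  bit 1 = 0: acc unchanged = O
  bit 2 = 1: acc = O + (27, 6) = (27, 6)

4P = (27, 6)


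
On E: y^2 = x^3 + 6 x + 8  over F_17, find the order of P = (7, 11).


Compute successive multiples of P until we hit O:
  1P = (7, 11)
  2P = (3, 6)
  3P = (16, 16)
  4P = (9, 3)
  5P = (0, 12)
  6P = (1, 10)
  7P = (1, 7)
  8P = (0, 5)
  ... (continuing to 13P)
  13P = O

ord(P) = 13


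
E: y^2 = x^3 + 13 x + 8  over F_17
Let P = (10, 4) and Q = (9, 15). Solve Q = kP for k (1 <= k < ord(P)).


Enumerate multiples of P until we hit Q = (9, 15):
  1P = (10, 4)
  2P = (6, 8)
  3P = (2, 5)
  4P = (9, 15)
Match found at i = 4.

k = 4


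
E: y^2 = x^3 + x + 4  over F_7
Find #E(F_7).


For each x in F_7, count y with y^2 = x^3 + 1 x + 4 mod 7:
  x = 0: RHS = 4, y in [2, 5]  -> 2 point(s)
  x = 2: RHS = 0, y in [0]  -> 1 point(s)
  x = 4: RHS = 2, y in [3, 4]  -> 2 point(s)
  x = 5: RHS = 1, y in [1, 6]  -> 2 point(s)
  x = 6: RHS = 2, y in [3, 4]  -> 2 point(s)
Affine points: 9. Add the point at infinity: total = 10.

#E(F_7) = 10


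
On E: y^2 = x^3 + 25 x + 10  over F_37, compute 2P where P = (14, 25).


Doubling: s = (3 x1^2 + a) / (2 y1)
s = (3*14^2 + 25) / (2*25) mod 37 = 13
x3 = s^2 - 2 x1 mod 37 = 13^2 - 2*14 = 30
y3 = s (x1 - x3) - y1 mod 37 = 13 * (14 - 30) - 25 = 26

2P = (30, 26)


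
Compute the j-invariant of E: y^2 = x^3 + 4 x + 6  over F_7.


Delta = -16(4 a^3 + 27 b^2) mod 7 = 1
-1728 * (4 a)^3 = -1728 * (4*4)^3 mod 7 = 1
j = 1 * 1^(-1) mod 7 = 1

j = 1 (mod 7)


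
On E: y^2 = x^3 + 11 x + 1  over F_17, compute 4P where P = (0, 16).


k = 4 = 100_2 (binary, LSB first: 001)
Double-and-add from P = (0, 16):
  bit 0 = 0: acc unchanged = O
  bit 1 = 0: acc unchanged = O
  bit 2 = 1: acc = O + (0, 1) = (0, 1)

4P = (0, 1)
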